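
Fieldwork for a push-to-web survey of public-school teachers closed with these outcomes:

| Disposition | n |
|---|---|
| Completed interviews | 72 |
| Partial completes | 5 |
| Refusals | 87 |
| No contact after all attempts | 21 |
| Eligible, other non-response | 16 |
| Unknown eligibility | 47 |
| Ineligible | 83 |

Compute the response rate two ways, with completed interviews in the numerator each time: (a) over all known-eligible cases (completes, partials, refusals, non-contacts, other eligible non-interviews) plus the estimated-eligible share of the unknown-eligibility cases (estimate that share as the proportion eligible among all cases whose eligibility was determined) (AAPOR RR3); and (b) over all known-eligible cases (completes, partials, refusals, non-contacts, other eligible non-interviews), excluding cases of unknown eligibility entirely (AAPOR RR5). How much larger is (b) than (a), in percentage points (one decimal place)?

5.1

Numerator: 72
Determined eligible: 72 + 5 + 87 + 21 + 16 = 201
e = 201 / (201 + 83) = 201 / 284 = 0.7077
e × U: 0.7077 × 47 = 33.26
Base: 201 + 33.26 = 234.26
RR3 = 72 / 234.26 = 0.3074
Base: 72 + 5 + 87 + 21 + 16 = 201
RR5 = 72 / 201 = 0.3582
Difference = 35.82 − 30.74 = 5.08 percentage points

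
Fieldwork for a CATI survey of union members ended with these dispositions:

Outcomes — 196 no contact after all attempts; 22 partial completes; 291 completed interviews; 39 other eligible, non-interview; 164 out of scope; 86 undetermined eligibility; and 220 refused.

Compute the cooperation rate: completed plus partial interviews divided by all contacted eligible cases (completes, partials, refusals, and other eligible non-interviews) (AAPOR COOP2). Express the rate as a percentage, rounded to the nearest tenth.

Numerator = 291 + 22 = 313
Denom = 291 + 22 + 220 + 39 = 572
COOP2 = 313 / 572 = 0.5472

54.7%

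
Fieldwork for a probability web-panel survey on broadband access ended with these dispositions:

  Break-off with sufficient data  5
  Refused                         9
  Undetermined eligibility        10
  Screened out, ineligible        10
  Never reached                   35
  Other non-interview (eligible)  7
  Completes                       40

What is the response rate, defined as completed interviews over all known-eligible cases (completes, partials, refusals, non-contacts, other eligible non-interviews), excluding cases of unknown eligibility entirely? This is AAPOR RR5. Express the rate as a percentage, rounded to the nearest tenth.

Num = 40
Base = 40 + 5 + 9 + 35 + 7 = 96
RR5 = 40 / 96 = 0.4167

41.7%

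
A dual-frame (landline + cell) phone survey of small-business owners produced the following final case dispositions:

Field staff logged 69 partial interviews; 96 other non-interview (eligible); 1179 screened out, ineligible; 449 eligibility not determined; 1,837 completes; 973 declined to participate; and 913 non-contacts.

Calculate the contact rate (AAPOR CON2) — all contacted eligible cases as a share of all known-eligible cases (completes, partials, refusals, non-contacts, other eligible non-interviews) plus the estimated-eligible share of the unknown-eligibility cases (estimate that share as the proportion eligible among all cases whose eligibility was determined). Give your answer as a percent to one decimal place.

70.3%

Top: 1837 + 69 + 973 + 96 = 2975
Determined eligible: 1837 + 69 + 973 + 913 + 96 = 3888
e = 3888 / (3888 + 1179) = 3888 / 5067 = 0.7673
e × U: 0.7673 × 449 = 344.52
Base: 3888 + 344.52 = 4232.52
CON2 = 2975 / 4232.52 = 0.7029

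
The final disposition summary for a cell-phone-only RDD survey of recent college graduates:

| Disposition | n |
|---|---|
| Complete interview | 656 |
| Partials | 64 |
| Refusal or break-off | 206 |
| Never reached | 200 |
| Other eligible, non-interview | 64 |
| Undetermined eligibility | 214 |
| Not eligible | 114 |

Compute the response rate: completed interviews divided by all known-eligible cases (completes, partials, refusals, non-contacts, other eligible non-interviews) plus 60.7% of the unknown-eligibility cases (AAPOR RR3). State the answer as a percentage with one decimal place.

49.7%

Num = 656
Determined eligible = 656 + 64 + 206 + 200 + 64 = 1190
Estimated eligible among unknowns = 0.6070 × 214 = 129.90
Denom = 1190 + 129.90 = 1319.90
RR3 = 656 / 1319.90 = 0.4970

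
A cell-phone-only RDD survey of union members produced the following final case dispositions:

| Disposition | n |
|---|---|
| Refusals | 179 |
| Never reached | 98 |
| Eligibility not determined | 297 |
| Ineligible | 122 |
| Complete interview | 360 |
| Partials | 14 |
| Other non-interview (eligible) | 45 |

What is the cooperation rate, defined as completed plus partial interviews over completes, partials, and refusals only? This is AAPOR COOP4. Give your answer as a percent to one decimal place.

Numerator: 360 + 14 = 374
Denominator: 360 + 14 + 179 = 553
COOP4 = 374 / 553 = 0.6763

67.6%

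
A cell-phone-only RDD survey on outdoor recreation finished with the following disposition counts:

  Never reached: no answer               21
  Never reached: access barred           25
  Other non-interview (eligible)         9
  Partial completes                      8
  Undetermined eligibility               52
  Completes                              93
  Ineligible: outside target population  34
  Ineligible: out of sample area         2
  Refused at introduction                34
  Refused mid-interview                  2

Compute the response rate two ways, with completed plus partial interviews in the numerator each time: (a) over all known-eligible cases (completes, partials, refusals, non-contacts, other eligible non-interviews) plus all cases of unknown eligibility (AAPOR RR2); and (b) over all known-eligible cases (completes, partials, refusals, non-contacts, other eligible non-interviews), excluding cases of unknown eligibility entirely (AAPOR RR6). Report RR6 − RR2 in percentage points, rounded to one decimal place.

11.2

Refusals = 34 + 2 = 36
Never reached = 21 + 25 = 46
Screened out, ineligible = 34 + 2 = 36
Numerator: 93 + 8 = 101
Base: 93 + 8 + 36 + 46 + 9 + 52 = 244
RR2 = 101 / 244 = 0.4139
Base: 93 + 8 + 36 + 46 + 9 = 192
RR6 = 101 / 192 = 0.5260
Difference = 52.60 − 41.39 = 11.21 percentage points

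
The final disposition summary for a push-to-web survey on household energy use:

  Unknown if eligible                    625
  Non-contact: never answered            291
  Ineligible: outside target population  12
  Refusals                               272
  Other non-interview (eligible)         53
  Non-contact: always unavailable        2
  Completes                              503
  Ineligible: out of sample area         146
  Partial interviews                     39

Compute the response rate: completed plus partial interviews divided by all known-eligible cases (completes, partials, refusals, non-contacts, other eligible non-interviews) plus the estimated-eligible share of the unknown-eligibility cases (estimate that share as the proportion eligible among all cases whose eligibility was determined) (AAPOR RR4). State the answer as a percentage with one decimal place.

31.7%

No answer / not reached = 291 + 2 = 293
Not eligible = 12 + 146 = 158
Num → 503 + 39 = 542
Determined eligible → 503 + 39 + 272 + 293 + 53 = 1160
e = 1160 / (1160 + 158) = 1160 / 1318 = 0.8801
e × U → 0.8801 × 625 = 550.06
Denominator → 1160 + 550.06 = 1710.06
RR4 = 542 / 1710.06 = 0.3169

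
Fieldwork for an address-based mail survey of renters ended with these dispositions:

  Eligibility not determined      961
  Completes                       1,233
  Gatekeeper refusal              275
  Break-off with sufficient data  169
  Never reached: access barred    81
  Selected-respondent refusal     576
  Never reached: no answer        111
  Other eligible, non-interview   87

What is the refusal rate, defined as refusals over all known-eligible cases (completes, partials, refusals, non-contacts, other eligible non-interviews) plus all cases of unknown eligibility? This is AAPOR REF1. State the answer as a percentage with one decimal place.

Declined to participate = 275 + 576 = 851
Never reached = 111 + 81 = 192
Num → 851
Denominator → 1233 + 169 + 851 + 192 + 87 + 961 = 3493
REF1 = 851 / 3493 = 0.2436

24.4%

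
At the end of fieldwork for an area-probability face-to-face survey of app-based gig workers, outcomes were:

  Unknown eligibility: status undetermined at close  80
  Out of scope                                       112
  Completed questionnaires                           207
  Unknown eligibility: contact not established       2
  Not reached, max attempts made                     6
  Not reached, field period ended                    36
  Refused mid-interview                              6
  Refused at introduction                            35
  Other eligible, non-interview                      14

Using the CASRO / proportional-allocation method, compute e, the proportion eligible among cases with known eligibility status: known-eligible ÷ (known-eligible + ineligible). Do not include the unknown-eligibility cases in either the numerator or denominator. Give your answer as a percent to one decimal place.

Refused = 35 + 6 = 41
Never reached = 36 + 6 = 42
Unknown if eligible = 2 + 80 = 82
Eligible (known): 207 + 41 + 42 + 14 = 304
e = 304 / (304 + 112) = 304 / 416 = 0.7308

73.1%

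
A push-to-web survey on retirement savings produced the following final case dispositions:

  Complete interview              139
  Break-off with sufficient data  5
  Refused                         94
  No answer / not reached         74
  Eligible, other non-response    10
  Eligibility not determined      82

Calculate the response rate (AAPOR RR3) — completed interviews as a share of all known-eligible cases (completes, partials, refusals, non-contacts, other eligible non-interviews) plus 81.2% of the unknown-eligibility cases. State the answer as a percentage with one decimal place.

Numerator = 139
Known eligible = 139 + 5 + 94 + 74 + 10 = 322
Eligible share of unknowns = 0.8120 × 82 = 66.58
Denom = 322 + 66.58 = 388.58
RR3 = 139 / 388.58 = 0.3577

35.8%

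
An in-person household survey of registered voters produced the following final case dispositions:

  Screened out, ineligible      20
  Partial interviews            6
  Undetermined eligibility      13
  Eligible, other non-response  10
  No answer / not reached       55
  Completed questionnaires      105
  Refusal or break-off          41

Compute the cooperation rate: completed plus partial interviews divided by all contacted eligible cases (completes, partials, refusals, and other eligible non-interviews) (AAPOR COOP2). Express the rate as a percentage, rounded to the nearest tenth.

68.5%

Numerator = 105 + 6 = 111
Denom = 105 + 6 + 41 + 10 = 162
COOP2 = 111 / 162 = 0.6852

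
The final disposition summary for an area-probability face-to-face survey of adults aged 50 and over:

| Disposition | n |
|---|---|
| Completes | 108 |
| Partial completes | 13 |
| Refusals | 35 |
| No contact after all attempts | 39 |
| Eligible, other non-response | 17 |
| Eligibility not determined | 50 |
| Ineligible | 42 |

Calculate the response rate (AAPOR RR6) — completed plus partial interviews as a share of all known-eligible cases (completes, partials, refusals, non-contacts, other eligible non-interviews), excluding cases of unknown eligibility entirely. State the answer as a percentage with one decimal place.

Top → 108 + 13 = 121
Denom → 108 + 13 + 35 + 39 + 17 = 212
RR6 = 121 / 212 = 0.5708

57.1%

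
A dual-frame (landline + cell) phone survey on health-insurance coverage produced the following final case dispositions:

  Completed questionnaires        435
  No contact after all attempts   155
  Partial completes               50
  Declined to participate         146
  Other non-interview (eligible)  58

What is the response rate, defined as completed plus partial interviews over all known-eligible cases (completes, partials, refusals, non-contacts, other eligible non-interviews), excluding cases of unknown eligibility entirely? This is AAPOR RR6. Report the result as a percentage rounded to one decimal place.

57.5%

Numerator = 435 + 50 = 485
Denom = 435 + 50 + 146 + 155 + 58 = 844
RR6 = 485 / 844 = 0.5746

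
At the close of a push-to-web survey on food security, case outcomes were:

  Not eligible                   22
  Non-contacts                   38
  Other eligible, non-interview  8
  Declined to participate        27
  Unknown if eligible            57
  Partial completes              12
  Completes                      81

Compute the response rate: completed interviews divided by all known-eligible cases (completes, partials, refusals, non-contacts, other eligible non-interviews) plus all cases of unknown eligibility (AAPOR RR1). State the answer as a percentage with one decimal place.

36.3%

Num → 81
Base → 81 + 12 + 27 + 38 + 8 + 57 = 223
RR1 = 81 / 223 = 0.3632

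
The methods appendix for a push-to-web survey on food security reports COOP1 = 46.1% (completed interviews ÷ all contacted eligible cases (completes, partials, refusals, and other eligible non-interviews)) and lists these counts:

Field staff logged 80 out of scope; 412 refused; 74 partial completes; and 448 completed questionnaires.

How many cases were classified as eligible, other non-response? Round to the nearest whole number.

38

COOP1 = 448 / D = 0.461
D = 448 / 0.461 = 971.8
Other denominator terms total 934
eligible, other non-response = 971.8 − 934 ≈ 38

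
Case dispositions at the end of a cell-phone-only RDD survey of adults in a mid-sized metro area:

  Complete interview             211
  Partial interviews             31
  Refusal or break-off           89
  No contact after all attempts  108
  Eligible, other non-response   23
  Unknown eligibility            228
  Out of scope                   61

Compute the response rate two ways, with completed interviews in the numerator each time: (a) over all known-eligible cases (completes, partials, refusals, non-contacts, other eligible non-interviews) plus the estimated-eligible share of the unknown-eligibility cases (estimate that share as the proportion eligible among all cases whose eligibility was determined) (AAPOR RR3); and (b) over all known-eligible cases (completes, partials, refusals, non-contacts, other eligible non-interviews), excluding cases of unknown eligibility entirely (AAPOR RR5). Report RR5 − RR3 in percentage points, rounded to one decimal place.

13.9

Num: 211
Known eligible: 211 + 31 + 89 + 108 + 23 = 462
e = 462 / (462 + 61) = 462 / 523 = 0.8834
e × U: 0.8834 × 228 = 201.42
Denom: 462 + 201.42 = 663.42
RR3 = 211 / 663.42 = 0.3180
Denom: 211 + 31 + 89 + 108 + 23 = 462
RR5 = 211 / 462 = 0.4567
Difference = 45.67 − 31.80 = 13.87 percentage points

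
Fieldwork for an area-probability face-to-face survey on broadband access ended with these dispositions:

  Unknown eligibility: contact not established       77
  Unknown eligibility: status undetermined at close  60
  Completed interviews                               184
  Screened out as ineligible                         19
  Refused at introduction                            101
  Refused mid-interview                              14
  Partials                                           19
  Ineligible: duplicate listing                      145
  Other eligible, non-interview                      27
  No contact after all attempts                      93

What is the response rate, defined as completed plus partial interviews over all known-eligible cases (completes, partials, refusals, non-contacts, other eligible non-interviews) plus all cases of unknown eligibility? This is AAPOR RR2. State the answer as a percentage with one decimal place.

Refusals = 101 + 14 = 115
Unknown eligibility = 77 + 60 = 137
Out of scope = 19 + 145 = 164
Num: 184 + 19 = 203
Denom: 184 + 19 + 115 + 93 + 27 + 137 = 575
RR2 = 203 / 575 = 0.3530

35.3%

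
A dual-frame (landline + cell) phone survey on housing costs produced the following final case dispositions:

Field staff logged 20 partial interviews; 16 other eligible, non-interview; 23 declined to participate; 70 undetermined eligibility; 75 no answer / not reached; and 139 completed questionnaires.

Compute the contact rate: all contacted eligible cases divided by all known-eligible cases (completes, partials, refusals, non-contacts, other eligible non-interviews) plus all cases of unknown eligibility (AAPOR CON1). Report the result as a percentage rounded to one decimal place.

57.7%

Numerator → 139 + 20 + 23 + 16 = 198
Denom → 139 + 20 + 23 + 75 + 16 + 70 = 343
CON1 = 198 / 343 = 0.5773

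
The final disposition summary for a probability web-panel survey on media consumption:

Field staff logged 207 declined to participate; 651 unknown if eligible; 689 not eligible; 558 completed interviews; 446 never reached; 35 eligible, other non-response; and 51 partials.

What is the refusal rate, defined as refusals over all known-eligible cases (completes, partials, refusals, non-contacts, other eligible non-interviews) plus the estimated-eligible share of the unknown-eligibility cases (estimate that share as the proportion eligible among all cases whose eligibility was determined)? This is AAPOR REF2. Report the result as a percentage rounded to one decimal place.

12.0%

Numerator → 207
Known eligible → 558 + 51 + 207 + 446 + 35 = 1297
e = 1297 / (1297 + 689) = 1297 / 1986 = 0.6531
Estimated eligible among unknowns → 0.6531 × 651 = 425.17
Denominator → 1297 + 425.17 = 1722.17
REF2 = 207 / 1722.17 = 0.1202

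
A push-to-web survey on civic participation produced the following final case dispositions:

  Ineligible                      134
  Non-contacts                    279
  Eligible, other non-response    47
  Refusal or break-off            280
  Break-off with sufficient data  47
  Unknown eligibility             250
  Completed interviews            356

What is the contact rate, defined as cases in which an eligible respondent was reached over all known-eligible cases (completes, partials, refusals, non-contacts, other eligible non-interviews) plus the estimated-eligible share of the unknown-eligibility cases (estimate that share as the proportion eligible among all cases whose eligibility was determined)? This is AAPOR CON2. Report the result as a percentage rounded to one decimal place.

Numerator → 356 + 47 + 280 + 47 = 730
Known eligible → 356 + 47 + 280 + 279 + 47 = 1009
e = 1009 / (1009 + 134) = 1009 / 1143 = 0.8828
e × U → 0.8828 × 250 = 220.70
Base → 1009 + 220.70 = 1229.70
CON2 = 730 / 1229.70 = 0.5936

59.4%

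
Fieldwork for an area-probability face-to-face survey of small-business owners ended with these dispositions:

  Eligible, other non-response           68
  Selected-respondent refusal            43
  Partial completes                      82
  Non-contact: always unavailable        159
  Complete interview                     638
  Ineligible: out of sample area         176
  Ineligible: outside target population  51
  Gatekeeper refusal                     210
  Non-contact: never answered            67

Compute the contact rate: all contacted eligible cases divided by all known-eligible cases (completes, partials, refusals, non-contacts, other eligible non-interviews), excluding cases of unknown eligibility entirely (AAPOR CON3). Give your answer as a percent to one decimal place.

82.2%

Refusal or break-off = 210 + 43 = 253
Never reached = 67 + 159 = 226
Ineligible = 51 + 176 = 227
Numerator → 638 + 82 + 253 + 68 = 1041
Denom → 638 + 82 + 253 + 226 + 68 = 1267
CON3 = 1041 / 1267 = 0.8216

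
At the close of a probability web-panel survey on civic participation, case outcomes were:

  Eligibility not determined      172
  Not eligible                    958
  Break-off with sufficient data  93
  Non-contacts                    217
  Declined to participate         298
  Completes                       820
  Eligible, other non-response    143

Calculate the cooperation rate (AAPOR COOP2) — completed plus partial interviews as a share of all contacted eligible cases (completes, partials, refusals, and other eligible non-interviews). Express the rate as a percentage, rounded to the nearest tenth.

Num → 820 + 93 = 913
Denominator → 820 + 93 + 298 + 143 = 1354
COOP2 = 913 / 1354 = 0.6743

67.4%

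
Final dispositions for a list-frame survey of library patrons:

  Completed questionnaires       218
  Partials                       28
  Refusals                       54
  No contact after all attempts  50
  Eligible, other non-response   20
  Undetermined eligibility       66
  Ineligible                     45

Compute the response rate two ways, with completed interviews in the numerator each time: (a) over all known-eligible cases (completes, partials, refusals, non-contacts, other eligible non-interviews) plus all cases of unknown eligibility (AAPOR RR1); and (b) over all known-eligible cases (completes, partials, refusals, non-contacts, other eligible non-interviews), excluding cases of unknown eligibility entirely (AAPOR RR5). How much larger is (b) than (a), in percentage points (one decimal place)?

8.9

Top → 218
Denominator → 218 + 28 + 54 + 50 + 20 + 66 = 436
RR1 = 218 / 436 = 0.5000
Denominator → 218 + 28 + 54 + 50 + 20 = 370
RR5 = 218 / 370 = 0.5892
Difference = 58.92 − 50.00 = 8.92 percentage points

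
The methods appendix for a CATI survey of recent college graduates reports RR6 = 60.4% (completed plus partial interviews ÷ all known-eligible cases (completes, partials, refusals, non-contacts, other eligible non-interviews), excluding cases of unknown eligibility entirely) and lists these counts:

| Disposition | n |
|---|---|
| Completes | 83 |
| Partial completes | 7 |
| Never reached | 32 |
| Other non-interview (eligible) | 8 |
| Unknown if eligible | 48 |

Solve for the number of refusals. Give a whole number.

19

Top: 83 + 7 = 90
RR6 = 90 / D = 0.604
D = 90 / 0.604 = 149.0
Other denominator terms total 130
refusals = 149.0 − 130 ≈ 19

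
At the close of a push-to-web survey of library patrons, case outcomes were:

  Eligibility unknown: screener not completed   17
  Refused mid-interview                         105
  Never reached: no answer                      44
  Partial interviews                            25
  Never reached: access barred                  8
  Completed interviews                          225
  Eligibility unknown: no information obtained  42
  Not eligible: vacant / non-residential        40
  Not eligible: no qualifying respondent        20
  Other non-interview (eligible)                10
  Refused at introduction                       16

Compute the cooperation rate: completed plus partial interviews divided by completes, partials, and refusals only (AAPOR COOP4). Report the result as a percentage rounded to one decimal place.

67.4%

Refusals = 16 + 105 = 121
Never reached = 44 + 8 = 52
Unknown if eligible = 17 + 42 = 59
Out of scope = 20 + 40 = 60
Top → 225 + 25 = 250
Base → 225 + 25 + 121 = 371
COOP4 = 250 / 371 = 0.6739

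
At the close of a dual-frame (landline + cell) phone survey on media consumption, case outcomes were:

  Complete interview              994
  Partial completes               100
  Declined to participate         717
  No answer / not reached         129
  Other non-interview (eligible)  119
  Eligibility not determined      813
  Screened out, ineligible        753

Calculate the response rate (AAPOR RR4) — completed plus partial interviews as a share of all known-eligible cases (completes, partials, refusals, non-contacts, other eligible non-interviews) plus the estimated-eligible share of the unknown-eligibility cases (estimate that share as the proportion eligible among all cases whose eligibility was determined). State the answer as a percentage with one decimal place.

Top: 994 + 100 = 1094
Eligible (known): 994 + 100 + 717 + 129 + 119 = 2059
e = 2059 / (2059 + 753) = 2059 / 2812 = 0.7322
Estimated eligible among unknowns: 0.7322 × 813 = 595.28
Denom: 2059 + 595.28 = 2654.28
RR4 = 1094 / 2654.28 = 0.4122

41.2%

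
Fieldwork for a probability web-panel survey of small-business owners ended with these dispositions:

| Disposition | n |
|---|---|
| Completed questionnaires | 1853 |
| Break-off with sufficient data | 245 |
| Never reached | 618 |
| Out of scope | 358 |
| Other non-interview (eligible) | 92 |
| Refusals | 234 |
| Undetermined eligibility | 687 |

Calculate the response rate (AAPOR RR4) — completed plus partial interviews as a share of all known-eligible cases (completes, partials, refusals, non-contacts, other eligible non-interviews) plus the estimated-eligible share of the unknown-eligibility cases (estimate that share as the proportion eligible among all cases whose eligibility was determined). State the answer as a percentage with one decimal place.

Numerator: 1853 + 245 = 2098
Eligible (known): 1853 + 245 + 234 + 618 + 92 = 3042
e = 3042 / (3042 + 358) = 3042 / 3400 = 0.8947
e × U: 0.8947 × 687 = 614.66
Base: 3042 + 614.66 = 3656.66
RR4 = 2098 / 3656.66 = 0.5737

57.4%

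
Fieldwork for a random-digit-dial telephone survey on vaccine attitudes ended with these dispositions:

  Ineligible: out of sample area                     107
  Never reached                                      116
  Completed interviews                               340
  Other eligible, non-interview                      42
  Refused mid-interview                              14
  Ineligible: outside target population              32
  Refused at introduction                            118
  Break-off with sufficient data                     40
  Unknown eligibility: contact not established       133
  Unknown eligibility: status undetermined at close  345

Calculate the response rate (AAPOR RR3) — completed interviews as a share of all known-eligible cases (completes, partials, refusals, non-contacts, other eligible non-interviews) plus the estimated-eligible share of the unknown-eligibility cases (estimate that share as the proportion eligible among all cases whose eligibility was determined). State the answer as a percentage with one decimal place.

31.9%

Refusals = 118 + 14 = 132
Eligibility not determined = 133 + 345 = 478
Not eligible = 32 + 107 = 139
Top: 340
Eligible (known): 340 + 40 + 132 + 116 + 42 = 670
e = 670 / (670 + 139) = 670 / 809 = 0.8282
Eligible share of unknowns: 0.8282 × 478 = 395.88
Denominator: 670 + 395.88 = 1065.88
RR3 = 340 / 1065.88 = 0.3190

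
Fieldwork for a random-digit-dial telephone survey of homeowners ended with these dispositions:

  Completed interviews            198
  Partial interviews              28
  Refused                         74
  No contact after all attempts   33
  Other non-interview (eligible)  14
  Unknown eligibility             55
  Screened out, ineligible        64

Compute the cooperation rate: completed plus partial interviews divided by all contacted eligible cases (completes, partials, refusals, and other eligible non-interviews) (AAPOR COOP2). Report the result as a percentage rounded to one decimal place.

Num: 198 + 28 = 226
Denominator: 198 + 28 + 74 + 14 = 314
COOP2 = 226 / 314 = 0.7197

72.0%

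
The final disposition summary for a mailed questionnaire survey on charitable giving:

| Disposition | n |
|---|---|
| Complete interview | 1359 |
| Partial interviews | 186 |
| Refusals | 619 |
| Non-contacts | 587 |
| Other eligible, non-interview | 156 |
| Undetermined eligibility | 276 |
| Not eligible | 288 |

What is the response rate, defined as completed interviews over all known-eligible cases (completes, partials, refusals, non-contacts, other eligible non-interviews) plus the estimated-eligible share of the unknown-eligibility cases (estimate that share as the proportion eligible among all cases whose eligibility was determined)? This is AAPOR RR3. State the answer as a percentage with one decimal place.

Num: 1359
Eligible (known): 1359 + 186 + 619 + 587 + 156 = 2907
e = 2907 / (2907 + 288) = 2907 / 3195 = 0.9099
e × U: 0.9099 × 276 = 251.13
Base: 2907 + 251.13 = 3158.13
RR3 = 1359 / 3158.13 = 0.4303

43.0%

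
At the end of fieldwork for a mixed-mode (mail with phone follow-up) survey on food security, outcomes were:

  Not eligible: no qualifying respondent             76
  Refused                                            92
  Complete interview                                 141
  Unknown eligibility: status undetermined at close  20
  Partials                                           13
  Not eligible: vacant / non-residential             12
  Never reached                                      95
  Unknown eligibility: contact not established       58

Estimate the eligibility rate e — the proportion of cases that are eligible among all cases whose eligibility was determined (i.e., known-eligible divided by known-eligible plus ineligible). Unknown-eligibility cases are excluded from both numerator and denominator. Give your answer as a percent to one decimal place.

79.5%

Unknown if eligible = 58 + 20 = 78
Ineligible = 76 + 12 = 88
Eligible (known): 141 + 13 + 92 + 95 = 341
e = 341 / (341 + 88) = 341 / 429 = 0.7949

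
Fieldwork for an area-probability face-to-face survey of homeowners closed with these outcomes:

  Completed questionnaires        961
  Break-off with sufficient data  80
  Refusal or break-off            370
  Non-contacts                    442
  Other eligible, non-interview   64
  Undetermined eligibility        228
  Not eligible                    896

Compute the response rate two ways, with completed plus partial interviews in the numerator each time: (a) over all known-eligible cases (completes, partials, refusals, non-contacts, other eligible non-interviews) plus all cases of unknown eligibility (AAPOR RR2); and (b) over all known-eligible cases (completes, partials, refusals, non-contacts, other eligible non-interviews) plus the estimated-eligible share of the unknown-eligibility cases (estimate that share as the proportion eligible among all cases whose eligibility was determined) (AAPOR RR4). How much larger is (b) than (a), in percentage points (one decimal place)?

1.7

Top → 961 + 80 = 1041
Base → 961 + 80 + 370 + 442 + 64 + 228 = 2145
RR2 = 1041 / 2145 = 0.4853
Determined eligible → 961 + 80 + 370 + 442 + 64 = 1917
e = 1917 / (1917 + 896) = 1917 / 2813 = 0.6815
e × U → 0.6815 × 228 = 155.38
Base → 1917 + 155.38 = 2072.38
RR4 = 1041 / 2072.38 = 0.5023
Difference = 50.23 − 48.53 = 1.70 percentage points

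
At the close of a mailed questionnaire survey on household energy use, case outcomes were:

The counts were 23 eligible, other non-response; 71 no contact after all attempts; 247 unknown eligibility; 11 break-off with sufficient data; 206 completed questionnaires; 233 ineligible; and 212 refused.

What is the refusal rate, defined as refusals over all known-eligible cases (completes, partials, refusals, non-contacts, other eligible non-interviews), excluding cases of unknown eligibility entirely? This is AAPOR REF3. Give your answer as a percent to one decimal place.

40.5%

Top = 212
Base = 206 + 11 + 212 + 71 + 23 = 523
REF3 = 212 / 523 = 0.4054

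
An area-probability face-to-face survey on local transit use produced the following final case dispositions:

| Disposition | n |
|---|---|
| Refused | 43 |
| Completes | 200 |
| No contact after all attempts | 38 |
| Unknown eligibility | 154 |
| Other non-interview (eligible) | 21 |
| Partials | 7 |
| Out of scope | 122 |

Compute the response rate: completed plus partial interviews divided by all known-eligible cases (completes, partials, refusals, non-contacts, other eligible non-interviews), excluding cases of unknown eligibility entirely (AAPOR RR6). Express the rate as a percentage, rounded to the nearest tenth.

Numerator = 200 + 7 = 207
Denom = 200 + 7 + 43 + 38 + 21 = 309
RR6 = 207 / 309 = 0.6699

67.0%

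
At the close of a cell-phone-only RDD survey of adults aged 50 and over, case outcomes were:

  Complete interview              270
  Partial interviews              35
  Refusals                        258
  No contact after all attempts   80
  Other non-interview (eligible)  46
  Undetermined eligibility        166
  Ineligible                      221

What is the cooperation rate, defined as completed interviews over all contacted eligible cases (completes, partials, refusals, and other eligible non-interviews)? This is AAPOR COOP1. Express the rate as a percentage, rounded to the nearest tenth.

Numerator → 270
Base → 270 + 35 + 258 + 46 = 609
COOP1 = 270 / 609 = 0.4433

44.3%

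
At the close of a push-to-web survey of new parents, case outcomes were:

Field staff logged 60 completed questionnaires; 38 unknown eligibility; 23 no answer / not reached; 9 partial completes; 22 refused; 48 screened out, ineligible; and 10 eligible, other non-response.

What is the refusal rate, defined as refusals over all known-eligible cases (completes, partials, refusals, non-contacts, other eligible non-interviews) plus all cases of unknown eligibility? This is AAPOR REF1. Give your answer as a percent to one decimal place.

13.6%

Top → 22
Base → 60 + 9 + 22 + 23 + 10 + 38 = 162
REF1 = 22 / 162 = 0.1358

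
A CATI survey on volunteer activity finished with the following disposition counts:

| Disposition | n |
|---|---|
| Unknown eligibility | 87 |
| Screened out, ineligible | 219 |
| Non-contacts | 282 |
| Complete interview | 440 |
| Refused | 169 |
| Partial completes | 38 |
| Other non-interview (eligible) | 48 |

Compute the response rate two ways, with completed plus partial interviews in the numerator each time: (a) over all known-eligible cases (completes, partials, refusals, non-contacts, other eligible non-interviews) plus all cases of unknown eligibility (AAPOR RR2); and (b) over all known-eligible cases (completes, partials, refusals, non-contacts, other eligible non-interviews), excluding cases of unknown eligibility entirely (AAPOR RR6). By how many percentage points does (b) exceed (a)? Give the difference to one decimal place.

Top: 440 + 38 = 478
Base: 440 + 38 + 169 + 282 + 48 + 87 = 1064
RR2 = 478 / 1064 = 0.4492
Base: 440 + 38 + 169 + 282 + 48 = 977
RR6 = 478 / 977 = 0.4893
Difference = 48.93 − 44.92 = 4.01 percentage points

4.0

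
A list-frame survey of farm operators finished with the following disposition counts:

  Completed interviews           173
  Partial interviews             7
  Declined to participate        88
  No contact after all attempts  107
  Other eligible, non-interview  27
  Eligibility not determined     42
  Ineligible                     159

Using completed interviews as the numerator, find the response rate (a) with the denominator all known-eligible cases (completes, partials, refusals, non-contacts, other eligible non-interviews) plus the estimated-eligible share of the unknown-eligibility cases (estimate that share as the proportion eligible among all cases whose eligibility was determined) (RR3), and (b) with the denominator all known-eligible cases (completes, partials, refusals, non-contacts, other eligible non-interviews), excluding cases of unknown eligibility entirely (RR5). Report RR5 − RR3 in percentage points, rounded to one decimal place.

3.0

Top: 173
Determined eligible: 173 + 7 + 88 + 107 + 27 = 402
e = 402 / (402 + 159) = 402 / 561 = 0.7166
Eligible share of unknowns: 0.7166 × 42 = 30.10
Denominator: 402 + 30.10 = 432.10
RR3 = 173 / 432.10 = 0.4004
Denominator: 173 + 7 + 88 + 107 + 27 = 402
RR5 = 173 / 402 = 0.4303
Difference = 43.03 − 40.04 = 2.99 percentage points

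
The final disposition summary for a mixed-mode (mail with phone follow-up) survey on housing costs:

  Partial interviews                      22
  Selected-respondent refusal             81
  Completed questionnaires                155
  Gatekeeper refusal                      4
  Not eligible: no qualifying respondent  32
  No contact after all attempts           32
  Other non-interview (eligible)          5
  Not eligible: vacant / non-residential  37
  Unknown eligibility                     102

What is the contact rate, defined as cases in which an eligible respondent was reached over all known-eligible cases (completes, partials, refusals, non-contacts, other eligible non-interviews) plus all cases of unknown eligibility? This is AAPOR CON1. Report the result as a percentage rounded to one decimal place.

66.6%

Refusal or break-off = 4 + 81 = 85
Screened out, ineligible = 32 + 37 = 69
Top → 155 + 22 + 85 + 5 = 267
Denom → 155 + 22 + 85 + 32 + 5 + 102 = 401
CON1 = 267 / 401 = 0.6658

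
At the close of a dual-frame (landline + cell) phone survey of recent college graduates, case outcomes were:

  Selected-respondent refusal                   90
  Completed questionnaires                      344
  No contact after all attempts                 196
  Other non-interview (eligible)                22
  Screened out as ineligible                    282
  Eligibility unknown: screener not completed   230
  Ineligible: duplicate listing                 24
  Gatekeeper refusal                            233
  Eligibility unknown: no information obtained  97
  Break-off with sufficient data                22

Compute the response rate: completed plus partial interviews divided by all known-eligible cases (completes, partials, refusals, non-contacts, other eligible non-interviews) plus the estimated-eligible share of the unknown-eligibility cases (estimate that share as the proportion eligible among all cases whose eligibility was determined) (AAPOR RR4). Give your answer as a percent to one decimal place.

31.8%

Refusal or break-off = 233 + 90 = 323
Unknown if eligible = 230 + 97 = 327
Out of scope = 282 + 24 = 306
Top → 344 + 22 = 366
Eligible (known) → 344 + 22 + 323 + 196 + 22 = 907
e = 907 / (907 + 306) = 907 / 1213 = 0.7477
Estimated eligible among unknowns → 0.7477 × 327 = 244.50
Denom → 907 + 244.50 = 1151.50
RR4 = 366 / 1151.50 = 0.3178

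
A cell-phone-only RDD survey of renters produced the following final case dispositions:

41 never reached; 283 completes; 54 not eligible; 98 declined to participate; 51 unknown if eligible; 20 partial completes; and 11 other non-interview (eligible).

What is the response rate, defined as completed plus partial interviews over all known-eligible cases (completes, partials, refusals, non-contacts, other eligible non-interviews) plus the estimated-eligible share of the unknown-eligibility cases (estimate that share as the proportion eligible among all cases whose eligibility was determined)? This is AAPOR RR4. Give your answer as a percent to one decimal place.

60.8%

Numerator: 283 + 20 = 303
Determined eligible: 283 + 20 + 98 + 41 + 11 = 453
e = 453 / (453 + 54) = 453 / 507 = 0.8935
Estimated eligible among unknowns: 0.8935 × 51 = 45.57
Base: 453 + 45.57 = 498.57
RR4 = 303 / 498.57 = 0.6077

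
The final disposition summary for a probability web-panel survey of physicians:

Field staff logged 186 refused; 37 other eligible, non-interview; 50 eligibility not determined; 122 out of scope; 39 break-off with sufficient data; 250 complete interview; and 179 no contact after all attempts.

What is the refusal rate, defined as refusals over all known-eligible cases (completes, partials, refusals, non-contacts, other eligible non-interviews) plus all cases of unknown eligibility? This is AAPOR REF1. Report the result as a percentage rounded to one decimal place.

Top → 186
Denom → 250 + 39 + 186 + 179 + 37 + 50 = 741
REF1 = 186 / 741 = 0.2510

25.1%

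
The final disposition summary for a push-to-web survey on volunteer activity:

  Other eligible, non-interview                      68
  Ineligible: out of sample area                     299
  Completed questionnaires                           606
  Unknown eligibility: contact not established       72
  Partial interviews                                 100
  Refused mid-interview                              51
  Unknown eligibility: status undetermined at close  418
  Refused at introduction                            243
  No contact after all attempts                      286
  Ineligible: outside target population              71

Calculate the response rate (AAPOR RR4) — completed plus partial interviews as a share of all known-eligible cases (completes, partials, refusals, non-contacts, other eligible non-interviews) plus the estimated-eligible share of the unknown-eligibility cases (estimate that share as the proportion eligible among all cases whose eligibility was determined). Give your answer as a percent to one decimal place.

40.6%

Refused = 243 + 51 = 294
Eligibility not determined = 72 + 418 = 490
Ineligible = 71 + 299 = 370
Numerator: 606 + 100 = 706
Determined eligible: 606 + 100 + 294 + 286 + 68 = 1354
e = 1354 / (1354 + 370) = 1354 / 1724 = 0.7854
e × U: 0.7854 × 490 = 384.85
Denom: 1354 + 384.85 = 1738.85
RR4 = 706 / 1738.85 = 0.4060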